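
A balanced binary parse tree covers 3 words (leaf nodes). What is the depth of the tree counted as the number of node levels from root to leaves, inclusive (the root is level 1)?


In a balanced binary tree with n leaves the deepest leaf is ceil(log2(n)) edges below the root,
so counting node levels inclusive of root and leaves gives ceil(log2(n)) + 1 levels.
log2(3) = 1.5850
ceil(1.5850) = 2
levels = 2 + 1 = 3

3


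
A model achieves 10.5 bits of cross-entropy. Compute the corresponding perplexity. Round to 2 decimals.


Perplexity formula: PP = 2^H
H = 10.5
PP = 2^10.5
Decompose: 2^10.5 = 2^10 * 2^0.5 = 2^10 * sqrt(2)
2^10 = 1024, sqrt(2) ~ 1.4142136
PP ~ 1024 * 1.4142136 = 1448.1547264
Rounded to 2 decimals: 1448.15

1448.15


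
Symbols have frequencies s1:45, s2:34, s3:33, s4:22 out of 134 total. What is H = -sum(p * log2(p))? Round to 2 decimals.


Computing entropy H = -sum(p_i * log2(p_i)):
  s1: p = 45/134 = 0.3358, -p*log2(p) = 0.5287
  s2: p = 34/134 = 0.2537, -p*log2(p) = 0.5020
  s3: p = 33/134 = 0.2463, -p*log2(p) = 0.4979
  s4: p = 22/134 = 0.1642, -p*log2(p) = 0.4280
H = sum of terms = 1.9566
Rounded to 2 decimals: 1.96

1.96


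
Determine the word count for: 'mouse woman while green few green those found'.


Counting words by splitting on spaces:
  Word 1: 'mouse'
  Word 2: 'woman'
  Word 3: 'while'
  Word 4: 'green'
  Word 5: 'few'
  Word 6: 'green'
  Word 7: 'those'
  Word 8: 'found'
Total words: 8

8


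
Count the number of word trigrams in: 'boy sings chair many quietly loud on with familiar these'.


Word trigrams from [10] words:
  Trigram 1: (boy sings chair)
  Trigram 2: (sings chair many)
  Trigram 3: (chair many quietly)
  Trigram 4: (many quietly loud)
  Trigram 5: (quietly loud on)
  Trigram 6: (loud on with)
  Trigram 7: (on with familiar)
  Trigram 8: (with familiar these)
Total word trigrams: 10 - 2 = 8

8


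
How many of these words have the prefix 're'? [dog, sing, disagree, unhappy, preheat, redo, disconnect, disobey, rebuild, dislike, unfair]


Checking each word for prefix 're':
  'dog' -> no (count: 0)
  'sing' -> no (count: 0)
  'disagree' -> no (count: 0)
  'unhappy' -> no (count: 0)
  'preheat' -> no (count: 0)
  'redo' -> YES, starts with 're' (count: 1)
  'disconnect' -> no (count: 1)
  'disobey' -> no (count: 1)
  'rebuild' -> YES, starts with 're' (count: 2)
  'dislike' -> no (count: 2)
  'unfair' -> no (count: 2)
Total with prefix 're': 2

2


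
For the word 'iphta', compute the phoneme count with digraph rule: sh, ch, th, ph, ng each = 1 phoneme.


Parsing 'iphta' greedily, digraphs first:
  'i' -> vowel phoneme (phonemes so far: 1)
  'ph' -> digraph (1 consonant phoneme) (phonemes so far: 2)
  't' -> consonant phoneme (phonemes so far: 3)
  'a' -> vowel phoneme (phonemes so far: 4)
Total phonemes: 4

4


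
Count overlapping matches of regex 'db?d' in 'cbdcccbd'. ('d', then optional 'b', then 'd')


Pattern: db?d means 'd', then optional 'b', then 'd'.
Scanning 'cbdcccbd' position-by-position:
  Pos 0: window 'cbd' -> no
  Pos 1: window 'bdc' -> no
  Pos 2: window 'dcc' -> no
  Pos 3: window 'ccc' -> no
  Pos 4: window 'ccb' -> no
  Pos 5: window 'cbd' -> no
  Pos 6: window 'bd' -> no
  Pos 7: window 'd' -> no
Total matches: 0

0


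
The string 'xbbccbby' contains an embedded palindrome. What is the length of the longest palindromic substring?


Scanning 'xbbccbby' for palindromic substrings.
Substring at positions 1-6: 'bbccbb'.
Check: reverse('bbccbb') = 'bbccbb' -> palindrome confirmed.
Neighbouring characters ('x' / 'y') break symmetry, so it cannot extend further.
No longer palindromic substring exists; longest length = 6

6


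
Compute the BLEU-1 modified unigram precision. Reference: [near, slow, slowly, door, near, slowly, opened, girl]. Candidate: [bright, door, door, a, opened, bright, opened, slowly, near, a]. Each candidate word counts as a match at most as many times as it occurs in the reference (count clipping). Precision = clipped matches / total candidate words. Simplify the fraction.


Reference word counts: {'door': 1, 'girl': 1, 'near': 2, 'opened': 1, 'slow': 1, 'slowly': 2}
Checking each candidate word (with clipping):
  'bright' -> not in reference -> no match (matches: 0)
  'door' -> in reference (ref count 1, used 1/1) -> match (matches: 1)
  'door' -> ref count 1 already used up (1/1) -> clipped, no match (matches: 1)
  'a' -> not in reference -> no match (matches: 1)
  'opened' -> in reference (ref count 1, used 1/1) -> match (matches: 2)
  'bright' -> not in reference -> no match (matches: 2)
  'opened' -> ref count 1 already used up (1/1) -> clipped, no match (matches: 2)
  'slowly' -> in reference (ref count 2, used 1/2) -> match (matches: 3)
  'near' -> in reference (ref count 2, used 1/2) -> match (matches: 4)
  'a' -> not in reference -> no match (matches: 4)
Clipped matches: 4, Candidate length: 10
Precision = 4/10 = 2/5

2/5


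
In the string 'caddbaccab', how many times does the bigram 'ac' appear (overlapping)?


Scanning 'caddbaccab' for bigram 'ac':
  Position 0: 'ca' -> no
  Position 1: 'ad' -> no
  Position 2: 'dd' -> no
  Position 3: 'db' -> no
  Position 4: 'ba' -> no
  Position 5: 'ac' -> MATCH
  Position 6: 'cc' -> no
  Position 7: 'ca' -> no
  Position 8: 'ab' -> no
Total matches: 1

1


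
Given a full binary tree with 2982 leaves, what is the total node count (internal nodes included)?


Leaf nodes (terminals): 2982
Internal nodes = n - 1 = 2982 - 1 = 2981
Total = leaves + internal = 2982 + 2981 = 5963

5963


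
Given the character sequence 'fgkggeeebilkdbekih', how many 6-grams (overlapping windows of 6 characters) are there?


String 'fgkggeeebilkdbekih' has length L = 18.
Number of overlapping n-grams = L - n + 1
Substituting: 18 - 6 + 1 = 13

13


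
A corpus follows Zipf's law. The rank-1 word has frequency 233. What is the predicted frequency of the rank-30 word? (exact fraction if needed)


Zipf's law: freq(rank) = f1 / rank
f1 = 233, rank = 30
freq = 233 / 30
GCD(233, 30) = 1
Simplified: 233/30

233/30


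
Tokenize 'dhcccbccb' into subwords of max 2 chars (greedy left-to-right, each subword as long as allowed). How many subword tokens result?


'dhcccbccb' has 9 characters.
Chunking with max size 2:
  Chunk 1: 'dh' (positions 0-1)
  Chunk 2: 'cc' (positions 2-3)
  Chunk 3: 'cb' (positions 4-5)
  Chunk 4: 'cc' (positions 6-7)
  Chunk 5: 'b' (positions 8-8)
Total chunks: ceil(9 / 2) = 5

5


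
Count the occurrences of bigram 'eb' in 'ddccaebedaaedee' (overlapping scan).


Scanning 'ddccaebedaaedee' for bigram 'eb':
  Position 0: 'dd' -> no
  Position 1: 'dc' -> no
  Position 2: 'cc' -> no
  Position 3: 'ca' -> no
  Position 4: 'ae' -> no
  Position 5: 'eb' -> MATCH
  Position 6: 'be' -> no
  Position 7: 'ed' -> no
  Position 8: 'da' -> no
  Position 9: 'aa' -> no
  Position 10: 'ae' -> no
  Position 11: 'ed' -> no
  Position 12: 'de' -> no
  Position 13: 'ee' -> no
Total matches: 1

1


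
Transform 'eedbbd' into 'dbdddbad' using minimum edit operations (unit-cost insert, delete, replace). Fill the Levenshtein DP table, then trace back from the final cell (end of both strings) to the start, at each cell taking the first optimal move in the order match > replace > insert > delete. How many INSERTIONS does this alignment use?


Edit distance = 5. Backtracking from cell (6, 8) with preference match > replace > insert > delete,
then listing the resulting alignment 'eedbbd' -> 'dbdddbad' left to right:
  Step 1: insert 'd' [insertion #1]
  Step 2: insert 'b' [insertion #2]
  Step 3: replace e->d
  Step 4: replace e->d
  Step 5: keep 'd'
  Step 6: keep 'b'
  Step 7: replace b->a
  Step 8: keep 'd'
Total insertions: 2

2


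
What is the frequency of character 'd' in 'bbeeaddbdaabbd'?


Scanning 'bbeeaddbdaabbd' for 'd':
  Position 5: 'd' -> MATCH (count: 1)
  Position 6: 'd' -> MATCH (count: 2)
  Position 8: 'd' -> MATCH (count: 3)
  Position 13: 'd' -> MATCH (count: 4)
Total occurrences of 'd': 4

4


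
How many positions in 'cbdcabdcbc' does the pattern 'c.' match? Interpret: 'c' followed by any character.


Pattern: c. means 'c' followed by any character.
Scanning 'cbdcabdcbc' position-by-position:
  Pos 0: window 'cb' -> MATCH
  Pos 1: window 'bd' -> no
  Pos 2: window 'dc' -> no
  Pos 3: window 'ca' -> MATCH
  Pos 4: window 'ab' -> no
  Pos 5: window 'bd' -> no
  Pos 6: window 'dc' -> no
  Pos 7: window 'cb' -> MATCH
  Pos 8: window 'bc' -> no
  Pos 9: window 'c' -> no
Total matches: 3

3


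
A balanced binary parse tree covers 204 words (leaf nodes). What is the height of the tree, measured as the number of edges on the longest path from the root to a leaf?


In a balanced binary tree with n leaves the deepest leaf is ceil(log2(n)) edges below the root.
log2(204) = 7.6724
ceil(7.6724) = 8
height (edges) = 8

8


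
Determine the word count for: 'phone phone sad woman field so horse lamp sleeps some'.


Counting words by splitting on spaces:
  Word 1: 'phone'
  Word 2: 'phone'
  Word 3: 'sad'
  Word 4: 'woman'
  Word 5: 'field'
  Word 6: 'so'
  Word 7: 'horse'
  Word 8: 'lamp'
  Word 9: 'sleeps'
  Word 10: 'some'
Total words: 10

10


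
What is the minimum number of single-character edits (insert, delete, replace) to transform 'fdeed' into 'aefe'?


Building DP table for s1='fdeed' (len 5) and s2='aefe' (len 4):
       a  e  f  e
    0  1  2  3  4
  f 1  1  2  2  3
  d 2  2  2  3  3
  e 3  3  2  3  3
  e 4  4  3  3  3
  d 5  5  4  4  4
Edit distance = dp[5][4] = 4

4


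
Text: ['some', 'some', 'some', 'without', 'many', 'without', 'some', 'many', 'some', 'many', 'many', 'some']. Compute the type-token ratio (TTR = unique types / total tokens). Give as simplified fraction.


Tokens: 12
Unique types: ('many', 'some', 'without') = 3
TTR = 3/12
Simplify: divide both by 3 -> 1/4
TTR = 1/4

1/4


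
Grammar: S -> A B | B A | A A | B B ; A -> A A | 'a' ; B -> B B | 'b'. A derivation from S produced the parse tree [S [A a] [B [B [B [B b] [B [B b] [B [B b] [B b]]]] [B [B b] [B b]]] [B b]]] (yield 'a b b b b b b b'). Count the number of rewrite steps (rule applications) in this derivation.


Every bracketed nonterminal node [X ...] in the tree is produced by exactly one rule application.
Reading the tree off as a leftmost derivation:
  Step 1: S  =>  A B   (applied S -> A B)
  Step 2: A B  =>  a B   (applied A -> a)
  Step 3: a B  =>  a B B   (applied B -> B B)
  Step 4: a B B  =>  a B B B   (applied B -> B B)
  Step 5: a B B B  =>  a B B B B   (applied B -> B B)
  Step 6: a B B B B  =>  a b B B B   (applied B -> b)
  Step 7: a b B B B  =>  a b B B B B   (applied B -> B B)
  Step 8: a b B B B B  =>  a b b B B B   (applied B -> b)
  Step 9: a b b B B B  =>  a b b B B B B   (applied B -> B B)
  Step 10: a b b B B B B  =>  a b b b B B B   (applied B -> b)
  Step 11: a b b b B B B  =>  a b b b b B B   (applied B -> b)
  Step 12: a b b b b B B  =>  a b b b b B B B   (applied B -> B B)
  Step 13: a b b b b B B B  =>  a b b b b b B B   (applied B -> b)
  Step 14: a b b b b b B B  =>  a b b b b b b B   (applied B -> b)
  Step 15: a b b b b b b B  =>  a b b b b b b b   (applied B -> b)
Final yield: a b b b b b b b
Total rewrite steps: 15

15


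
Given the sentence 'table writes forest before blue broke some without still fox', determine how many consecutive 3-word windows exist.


Word trigrams from [10] words:
  Trigram 1: (table writes forest)
  Trigram 2: (writes forest before)
  Trigram 3: (forest before blue)
  Trigram 4: (before blue broke)
  Trigram 5: (blue broke some)
  Trigram 6: (broke some without)
  Trigram 7: (some without still)
  Trigram 8: (without still fox)
Total word trigrams: 10 - 2 = 8

8


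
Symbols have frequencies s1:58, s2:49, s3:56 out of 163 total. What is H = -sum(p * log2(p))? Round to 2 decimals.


Computing entropy H = -sum(p_i * log2(p_i)):
  s1: p = 58/163 = 0.3558, -p*log2(p) = 0.5304
  s2: p = 49/163 = 0.3006, -p*log2(p) = 0.5213
  s3: p = 56/163 = 0.3436, -p*log2(p) = 0.5296
H = sum of terms = 1.5813
Rounded to 2 decimals: 1.58

1.58


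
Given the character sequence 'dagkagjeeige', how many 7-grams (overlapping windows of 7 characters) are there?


String 'dagkagjeeige' has length L = 12.
Number of overlapping n-grams = L - n + 1
Substituting: 12 - 7 + 1 = 6

6


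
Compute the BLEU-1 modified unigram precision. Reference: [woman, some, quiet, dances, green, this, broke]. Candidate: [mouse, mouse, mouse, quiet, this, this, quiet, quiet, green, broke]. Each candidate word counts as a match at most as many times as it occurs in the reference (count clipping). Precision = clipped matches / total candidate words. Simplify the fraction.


Reference word counts: {'broke': 1, 'dances': 1, 'green': 1, 'quiet': 1, 'some': 1, 'this': 1, 'woman': 1}
Checking each candidate word (with clipping):
  'mouse' -> not in reference -> no match (matches: 0)
  'mouse' -> not in reference -> no match (matches: 0)
  'mouse' -> not in reference -> no match (matches: 0)
  'quiet' -> in reference (ref count 1, used 1/1) -> match (matches: 1)
  'this' -> in reference (ref count 1, used 1/1) -> match (matches: 2)
  'this' -> ref count 1 already used up (1/1) -> clipped, no match (matches: 2)
  'quiet' -> ref count 1 already used up (1/1) -> clipped, no match (matches: 2)
  'quiet' -> ref count 1 already used up (1/1) -> clipped, no match (matches: 2)
  'green' -> in reference (ref count 1, used 1/1) -> match (matches: 3)
  'broke' -> in reference (ref count 1, used 1/1) -> match (matches: 4)
Clipped matches: 4, Candidate length: 10
Precision = 4/10 = 2/5

2/5


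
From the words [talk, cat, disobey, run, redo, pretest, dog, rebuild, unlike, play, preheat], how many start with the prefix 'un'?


Checking each word for prefix 'un':
  'talk' -> no (count: 0)
  'cat' -> no (count: 0)
  'disobey' -> no (count: 0)
  'run' -> no (count: 0)
  'redo' -> no (count: 0)
  'pretest' -> no (count: 0)
  'dog' -> no (count: 0)
  'rebuild' -> no (count: 0)
  'unlike' -> YES, starts with 'un' (count: 1)
  'play' -> no (count: 1)
  'preheat' -> no (count: 1)
Total with prefix 'un': 1

1


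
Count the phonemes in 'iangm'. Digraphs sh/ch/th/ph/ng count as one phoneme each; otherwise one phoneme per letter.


Parsing 'iangm' greedily, digraphs first:
  'i' -> vowel phoneme (phonemes so far: 1)
  'a' -> vowel phoneme (phonemes so far: 2)
  'ng' -> digraph (1 consonant phoneme) (phonemes so far: 3)
  'm' -> consonant phoneme (phonemes so far: 4)
Total phonemes: 4

4


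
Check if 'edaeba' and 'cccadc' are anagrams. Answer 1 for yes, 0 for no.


Sort characters of 'edaeba': 'aabdee'
Sort characters of 'cccadc': 'accccd'
Sorted forms differ -> they are NOT anagrams
Result: 0

0


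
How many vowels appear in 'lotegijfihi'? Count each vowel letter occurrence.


Scanning each character of 'lotegijfihi':
  Position 1: 'l' -> consonant (running count: 0)
  Position 2: 'o' -> vowel (running count: 1)
  Position 3: 't' -> consonant (running count: 1)
  Position 4: 'e' -> vowel (running count: 2)
  Position 5: 'g' -> consonant (running count: 2)
  Position 6: 'i' -> vowel (running count: 3)
  Position 7: 'j' -> consonant (running count: 3)
  Position 8: 'f' -> consonant (running count: 3)
  Position 9: 'i' -> vowel (running count: 4)
  Position 10: 'h' -> consonant (running count: 4)
  Position 11: 'i' -> vowel (running count: 5)
Total vowels: 5

5


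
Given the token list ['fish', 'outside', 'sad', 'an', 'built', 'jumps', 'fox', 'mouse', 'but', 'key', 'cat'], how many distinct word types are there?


Listing all tokens and tracking unique types:
  Token 1: 'fish' -> NEW (unique so far: 1)
  Token 2: 'outside' -> NEW (unique so far: 2)
  Token 3: 'sad' -> NEW (unique so far: 3)
  Token 4: 'an' -> NEW (unique so far: 4)
  Token 5: 'built' -> NEW (unique so far: 5)
  Token 6: 'jumps' -> NEW (unique so far: 6)
  Token 7: 'fox' -> NEW (unique so far: 7)
  Token 8: 'mouse' -> NEW (unique so far: 8)
  Token 9: 'but' -> NEW (unique so far: 9)
  Token 10: 'key' -> NEW (unique so far: 10)
  Token 11: 'cat' -> NEW (unique so far: 11)
Unique types: ('an', 'built', 'but', 'cat', 'fish', 'fox', 'jumps', 'key', 'mouse', 'outside', 'sad')
Vocabulary size: 11

11


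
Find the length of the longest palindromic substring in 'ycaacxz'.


Scanning 'ycaacxz' for palindromic substrings.
Substring at positions 1-4: 'caac'.
Check: reverse('caac') = 'caac' -> palindrome confirmed.
Neighbouring characters ('y' / 'x') break symmetry, so it cannot extend further.
No longer palindromic substring exists; longest length = 4

4


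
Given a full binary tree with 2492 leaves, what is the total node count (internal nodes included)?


Leaf nodes (terminals): 2492
Internal nodes = n - 1 = 2492 - 1 = 2491
Total = leaves + internal = 2492 + 2491 = 4983

4983


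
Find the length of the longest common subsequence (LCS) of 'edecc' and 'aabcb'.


DP table for LCS of 'edecc' and 'aabcb':
       a  a  b  c  b
    0  0  0  0  0  0
  e 0  0  0  0  0  0
  d 0  0  0  0  0  0
  e 0  0  0  0  0  0
  c 0  0  0  0  1  1
  c 0  0  0  0  1  1
LCS: 'c'
LCS length = 1

1


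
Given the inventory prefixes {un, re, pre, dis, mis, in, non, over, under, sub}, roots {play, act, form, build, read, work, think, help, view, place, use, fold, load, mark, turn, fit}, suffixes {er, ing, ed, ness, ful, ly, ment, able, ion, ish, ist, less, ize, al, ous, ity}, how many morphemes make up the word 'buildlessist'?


Segmenting 'buildlessist' against the inventory:
  'build' -> root (morpheme 1)
  'less' -> suffix (morpheme 2)
  'ist' -> suffix (morpheme 3)
Total morphemes: 3

3


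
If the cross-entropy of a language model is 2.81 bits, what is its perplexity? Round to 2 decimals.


Perplexity formula: PP = 2^H
H = 2.81
PP = 2^2.81
Decompose: 2^2.81 = 2^2 * 2^0.81
2^2 = 4, 2^0.81 ~ 1.7532114
PP ~ 4 * 1.7532114 = 7.0128456
Rounded to 2 decimals: 7.01

7.01


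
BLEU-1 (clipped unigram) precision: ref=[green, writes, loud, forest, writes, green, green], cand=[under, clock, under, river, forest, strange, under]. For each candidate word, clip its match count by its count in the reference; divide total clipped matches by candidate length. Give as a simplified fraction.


Reference word counts: {'forest': 1, 'green': 3, 'loud': 1, 'writes': 2}
Checking each candidate word (with clipping):
  'under' -> not in reference -> no match (matches: 0)
  'clock' -> not in reference -> no match (matches: 0)
  'under' -> not in reference -> no match (matches: 0)
  'river' -> not in reference -> no match (matches: 0)
  'forest' -> in reference (ref count 1, used 1/1) -> match (matches: 1)
  'strange' -> not in reference -> no match (matches: 1)
  'under' -> not in reference -> no match (matches: 1)
Clipped matches: 1, Candidate length: 7
Precision = 1/7

1/7


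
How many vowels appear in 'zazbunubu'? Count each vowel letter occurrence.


Scanning each character of 'zazbunubu':
  Position 1: 'z' -> consonant (running count: 0)
  Position 2: 'a' -> vowel (running count: 1)
  Position 3: 'z' -> consonant (running count: 1)
  Position 4: 'b' -> consonant (running count: 1)
  Position 5: 'u' -> vowel (running count: 2)
  Position 6: 'n' -> consonant (running count: 2)
  Position 7: 'u' -> vowel (running count: 3)
  Position 8: 'b' -> consonant (running count: 3)
  Position 9: 'u' -> vowel (running count: 4)
Total vowels: 4

4


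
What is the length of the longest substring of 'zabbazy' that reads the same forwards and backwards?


Scanning 'zabbazy' for palindromic substrings.
Substring at positions 0-5: 'zabbaz'.
Check: reverse('zabbaz') = 'zabbaz' -> palindrome confirmed.
Neighbouring characters ('-' / 'y') break symmetry, so it cannot extend further.
No longer palindromic substring exists; longest length = 6

6


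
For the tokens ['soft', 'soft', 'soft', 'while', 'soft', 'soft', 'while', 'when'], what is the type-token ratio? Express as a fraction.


Tokens: 8
Unique types: ('soft', 'when', 'while') = 3
TTR = 3/8
Already in lowest terms.

3/8


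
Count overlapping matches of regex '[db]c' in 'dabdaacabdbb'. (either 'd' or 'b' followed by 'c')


Pattern: [db]c means either 'd' or 'b' followed by 'c'.
Scanning 'dabdaacabdbb' position-by-position:
  Pos 0: window 'da' -> no
  Pos 1: window 'ab' -> no
  Pos 2: window 'bd' -> no
  Pos 3: window 'da' -> no
  Pos 4: window 'aa' -> no
  Pos 5: window 'ac' -> no
  Pos 6: window 'ca' -> no
  Pos 7: window 'ab' -> no
  Pos 8: window 'bd' -> no
  Pos 9: window 'db' -> no
  Pos 10: window 'bb' -> no
  Pos 11: window 'b' -> no
Total matches: 0

0


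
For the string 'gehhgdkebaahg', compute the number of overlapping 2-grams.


String 'gehhgdkebaahg' has length L = 13.
Number of overlapping n-grams = L - n + 1
Substituting: 13 - 2 + 1 = 12

12


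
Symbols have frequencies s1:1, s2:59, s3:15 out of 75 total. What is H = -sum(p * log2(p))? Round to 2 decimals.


Computing entropy H = -sum(p_i * log2(p_i)):
  s1: p = 1/75 = 0.0133, -p*log2(p) = 0.0831
  s2: p = 59/75 = 0.7867, -p*log2(p) = 0.2723
  s3: p = 15/75 = 0.2000, -p*log2(p) = 0.4644
H = sum of terms = 0.8198
Rounded to 2 decimals: 0.82

0.82


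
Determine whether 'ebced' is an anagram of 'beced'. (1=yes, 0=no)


Sort characters of 'ebced': 'bcdee'
Sort characters of 'beced': 'bcdee'
Sorted forms match -> they ARE anagrams
Result: 1

1


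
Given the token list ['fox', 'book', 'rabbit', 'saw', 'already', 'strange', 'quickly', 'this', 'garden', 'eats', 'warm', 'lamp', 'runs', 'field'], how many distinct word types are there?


Listing all tokens and tracking unique types:
  Token 1: 'fox' -> NEW (unique so far: 1)
  Token 2: 'book' -> NEW (unique so far: 2)
  Token 3: 'rabbit' -> NEW (unique so far: 3)
  Token 4: 'saw' -> NEW (unique so far: 4)
  Token 5: 'already' -> NEW (unique so far: 5)
  Token 6: 'strange' -> NEW (unique so far: 6)
  Token 7: 'quickly' -> NEW (unique so far: 7)
  Token 8: 'this' -> NEW (unique so far: 8)
  Token 9: 'garden' -> NEW (unique so far: 9)
  Token 10: 'eats' -> NEW (unique so far: 10)
  Token 11: 'warm' -> NEW (unique so far: 11)
  Token 12: 'lamp' -> NEW (unique so far: 12)
  Token 13: 'runs' -> NEW (unique so far: 13)
  Token 14: 'field' -> NEW (unique so far: 14)
Unique types: ('already', 'book', 'eats', 'field', 'fox', 'garden', 'lamp', 'quickly', 'rabbit', 'runs', 'saw', 'strange', 'this', 'warm')
Vocabulary size: 14

14


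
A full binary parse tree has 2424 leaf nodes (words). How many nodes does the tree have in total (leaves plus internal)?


Leaf nodes (terminals): 2424
Internal nodes = n - 1 = 2424 - 1 = 2423
Total = leaves + internal = 2424 + 2423 = 4847

4847


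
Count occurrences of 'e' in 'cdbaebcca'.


Scanning 'cdbaebcca' for 'e':
  Position 4: 'e' -> MATCH (count: 1)
Total occurrences of 'e': 1

1


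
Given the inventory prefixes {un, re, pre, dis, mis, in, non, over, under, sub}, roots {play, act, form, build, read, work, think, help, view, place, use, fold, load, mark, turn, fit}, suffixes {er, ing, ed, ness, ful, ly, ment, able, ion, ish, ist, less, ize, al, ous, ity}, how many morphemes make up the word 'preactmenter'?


Segmenting 'preactmenter' against the inventory:
  'pre' -> prefix (morpheme 1)
  'act' -> root (morpheme 2)
  'ment' -> suffix (morpheme 3)
  'er' -> suffix (morpheme 4)
Total morphemes: 4

4


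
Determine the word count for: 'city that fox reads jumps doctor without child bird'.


Counting words by splitting on spaces:
  Word 1: 'city'
  Word 2: 'that'
  Word 3: 'fox'
  Word 4: 'reads'
  Word 5: 'jumps'
  Word 6: 'doctor'
  Word 7: 'without'
  Word 8: 'child'
  Word 9: 'bird'
Total words: 9

9


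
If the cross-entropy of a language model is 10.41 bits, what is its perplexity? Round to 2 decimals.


Perplexity formula: PP = 2^H
H = 10.41
PP = 2^10.41
Decompose: 2^10.41 = 2^10 * 2^0.41
2^10 = 1024, 2^0.41 ~ 1.3286858
PP ~ 1024 * 1.3286858 = 1360.5742592
Rounded to 2 decimals: 1360.57

1360.57


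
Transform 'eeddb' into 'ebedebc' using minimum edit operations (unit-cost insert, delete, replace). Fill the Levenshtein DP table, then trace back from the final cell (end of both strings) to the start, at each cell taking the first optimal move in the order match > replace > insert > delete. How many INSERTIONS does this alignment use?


Edit distance = 3. Backtracking from cell (5, 7) with preference match > replace > insert > delete,
then listing the resulting alignment 'eeddb' -> 'ebedebc' left to right:
  Step 1: keep 'e'
  Step 2: insert 'b' [insertion #1]
  Step 3: keep 'e'
  Step 4: keep 'd'
  Step 5: replace d->e
  Step 6: keep 'b'
  Step 7: insert 'c' [insertion #2]
Total insertions: 2

2


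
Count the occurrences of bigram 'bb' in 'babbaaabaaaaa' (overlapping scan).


Scanning 'babbaaabaaaaa' for bigram 'bb':
  Position 0: 'ba' -> no
  Position 1: 'ab' -> no
  Position 2: 'bb' -> MATCH
  Position 3: 'ba' -> no
  Position 4: 'aa' -> no
  Position 5: 'aa' -> no
  Position 6: 'ab' -> no
  Position 7: 'ba' -> no
  Position 8: 'aa' -> no
  Position 9: 'aa' -> no
  Position 10: 'aa' -> no
  Position 11: 'aa' -> no
Total matches: 1

1


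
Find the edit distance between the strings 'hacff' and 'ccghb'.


Building DP table for s1='hacff' (len 5) and s2='ccghb' (len 5):
       c  c  g  h  b
    0  1  2  3  4  5
  h 1  1  2  3  3  4
  a 2  2  2  3  4  4
  c 3  2  2  3  4  5
  f 4  3  3  3  4  5
  f 5  4  4  4  4  5
Edit distance = dp[5][5] = 5

5


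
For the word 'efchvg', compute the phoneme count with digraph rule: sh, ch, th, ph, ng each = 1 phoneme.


Parsing 'efchvg' greedily, digraphs first:
  'e' -> vowel phoneme (phonemes so far: 1)
  'f' -> consonant phoneme (phonemes so far: 2)
  'ch' -> digraph (1 consonant phoneme) (phonemes so far: 3)
  'v' -> consonant phoneme (phonemes so far: 4)
  'g' -> consonant phoneme (phonemes so far: 5)
Total phonemes: 5

5


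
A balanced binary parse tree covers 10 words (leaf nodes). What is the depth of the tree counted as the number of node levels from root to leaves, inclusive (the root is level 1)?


In a balanced binary tree with n leaves the deepest leaf is ceil(log2(n)) edges below the root,
so counting node levels inclusive of root and leaves gives ceil(log2(n)) + 1 levels.
log2(10) = 3.3219
ceil(3.3219) = 4
levels = 4 + 1 = 5

5


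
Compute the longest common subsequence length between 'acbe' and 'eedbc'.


DP table for LCS of 'acbe' and 'eedbc':
       e  e  d  b  c
    0  0  0  0  0  0
  a 0  0  0  0  0  0
  c 0  0  0  0  0  1
  b 0  0  0  0  1  1
  e 0  1  1  1  1  1
LCS: 'c'
LCS length = 1

1


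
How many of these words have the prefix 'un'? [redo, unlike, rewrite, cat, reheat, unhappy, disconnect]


Checking each word for prefix 'un':
  'redo' -> no (count: 0)
  'unlike' -> YES, starts with 'un' (count: 1)
  'rewrite' -> no (count: 1)
  'cat' -> no (count: 1)
  'reheat' -> no (count: 1)
  'unhappy' -> YES, starts with 'un' (count: 2)
  'disconnect' -> no (count: 2)
Total with prefix 'un': 2

2


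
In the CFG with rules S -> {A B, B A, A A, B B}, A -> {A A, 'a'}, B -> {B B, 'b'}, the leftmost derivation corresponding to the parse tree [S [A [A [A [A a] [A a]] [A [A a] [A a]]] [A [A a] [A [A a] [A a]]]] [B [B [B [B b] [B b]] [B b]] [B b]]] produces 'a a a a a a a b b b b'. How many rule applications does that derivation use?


Every bracketed nonterminal node [X ...] in the tree is produced by exactly one rule application.
Reading the tree off as a leftmost derivation:
  Step 1: S  =>  A B   (applied S -> A B)
  Step 2: A B  =>  A A B   (applied A -> A A)
  Step 3: A A B  =>  A A A B   (applied A -> A A)
  Step 4: A A A B  =>  A A A A B   (applied A -> A A)
  Step 5: A A A A B  =>  a A A A B   (applied A -> a)
  Step 6: a A A A B  =>  a a A A B   (applied A -> a)
  Step 7: a a A A B  =>  a a A A A B   (applied A -> A A)
  Step 8: a a A A A B  =>  a a a A A B   (applied A -> a)
  Step 9: a a a A A B  =>  a a a a A B   (applied A -> a)
  Step 10: a a a a A B  =>  a a a a A A B   (applied A -> A A)
  Step 11: a a a a A A B  =>  a a a a a A B   (applied A -> a)
  Step 12: a a a a a A B  =>  a a a a a A A B   (applied A -> A A)
  Step 13: a a a a a A A B  =>  a a a a a a A B   (applied A -> a)
  Step 14: a a a a a a A B  =>  a a a a a a a B   (applied A -> a)
  Step 15: a a a a a a a B  =>  a a a a a a a B B   (applied B -> B B)
  Step 16: a a a a a a a B B  =>  a a a a a a a B B B   (applied B -> B B)
  Step 17: a a a a a a a B B B  =>  a a a a a a a B B B B   (applied B -> B B)
  Step 18: a a a a a a a B B B B  =>  a a a a a a a b B B B   (applied B -> b)
  Step 19: a a a a a a a b B B B  =>  a a a a a a a b b B B   (applied B -> b)
  Step 20: a a a a a a a b b B B  =>  a a a a a a a b b b B   (applied B -> b)
  Step 21: a a a a a a a b b b B  =>  a a a a a a a b b b b   (applied B -> b)
Final yield: a a a a a a a b b b b
Total rewrite steps: 21

21


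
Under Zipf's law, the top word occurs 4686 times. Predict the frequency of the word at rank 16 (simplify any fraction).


Zipf's law: freq(rank) = f1 / rank
f1 = 4686, rank = 16
freq = 4686 / 16
GCD(4686, 16) = 2
Simplified: 2343/8

2343/8


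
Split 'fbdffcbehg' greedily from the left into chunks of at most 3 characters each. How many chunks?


'fbdffcbehg' has 10 characters.
Chunking with max size 3:
  Chunk 1: 'fbd' (positions 0-2)
  Chunk 2: 'ffc' (positions 3-5)
  Chunk 3: 'beh' (positions 6-8)
  Chunk 4: 'g' (positions 9-9)
Total chunks: ceil(10 / 3) = 4

4


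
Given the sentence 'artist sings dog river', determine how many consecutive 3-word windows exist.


Word trigrams from [4] words:
  Trigram 1: (artist sings dog)
  Trigram 2: (sings dog river)
Total word trigrams: 4 - 2 = 2

2


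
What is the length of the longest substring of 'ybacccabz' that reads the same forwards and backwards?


Scanning 'ybacccabz' for palindromic substrings.
Substring at positions 1-7: 'bacccab'.
Check: reverse('bacccab') = 'bacccab' -> palindrome confirmed.
Neighbouring characters ('y' / 'z') break symmetry, so it cannot extend further.
No longer palindromic substring exists; longest length = 7

7


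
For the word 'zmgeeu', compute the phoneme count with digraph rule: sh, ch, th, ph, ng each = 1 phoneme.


Parsing 'zmgeeu' greedily, digraphs first:
  'z' -> consonant phoneme (phonemes so far: 1)
  'm' -> consonant phoneme (phonemes so far: 2)
  'g' -> consonant phoneme (phonemes so far: 3)
  'e' -> vowel phoneme (phonemes so far: 4)
  'e' -> vowel phoneme (phonemes so far: 5)
  'u' -> vowel phoneme (phonemes so far: 6)
Total phonemes: 6

6


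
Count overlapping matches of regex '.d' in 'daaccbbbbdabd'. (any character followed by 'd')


Pattern: .d means any character followed by 'd'.
Scanning 'daaccbbbbdabd' position-by-position:
  Pos 0: window 'da' -> no
  Pos 1: window 'aa' -> no
  Pos 2: window 'ac' -> no
  Pos 3: window 'cc' -> no
  Pos 4: window 'cb' -> no
  Pos 5: window 'bb' -> no
  Pos 6: window 'bb' -> no
  Pos 7: window 'bb' -> no
  Pos 8: window 'bd' -> MATCH
  Pos 9: window 'da' -> no
  Pos 10: window 'ab' -> no
  Pos 11: window 'bd' -> MATCH
  Pos 12: window 'd' -> no
Total matches: 2

2


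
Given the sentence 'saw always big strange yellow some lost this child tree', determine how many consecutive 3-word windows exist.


Word trigrams from [10] words:
  Trigram 1: (saw always big)
  Trigram 2: (always big strange)
  Trigram 3: (big strange yellow)
  Trigram 4: (strange yellow some)
  Trigram 5: (yellow some lost)
  Trigram 6: (some lost this)
  Trigram 7: (lost this child)
  Trigram 8: (this child tree)
Total word trigrams: 10 - 2 = 8

8


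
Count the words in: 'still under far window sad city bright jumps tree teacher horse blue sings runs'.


Counting words by splitting on spaces:
  Word 1: 'still'
  Word 2: 'under'
  Word 3: 'far'
  Word 4: 'window'
  Word 5: 'sad'
  Word 6: 'city'
  Word 7: 'bright'
  Word 8: 'jumps'
  Word 9: 'tree'
  Word 10: 'teacher'
  Word 11: 'horse'
  Word 12: 'blue'
  Word 13: 'sings'
  Word 14: 'runs'
Total words: 14

14


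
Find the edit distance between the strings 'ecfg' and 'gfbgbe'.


Building DP table for s1='ecfg' (len 4) and s2='gfbgbe' (len 6):
       g  f  b  g  b  e
    0  1  2  3  4  5  6
  e 1  1  2  3  4  5  5
  c 2  2  2  3  4  5  6
  f 3  3  2  3  4  5  6
  g 4  3  3  3  3  4  5
Edit distance = dp[4][6] = 5

5


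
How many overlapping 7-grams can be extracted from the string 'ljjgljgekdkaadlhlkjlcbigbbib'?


String 'ljjgljgekdkaadlhlkjlcbigbbib' has length L = 28.
Number of overlapping n-grams = L - n + 1
Substituting: 28 - 7 + 1 = 22

22


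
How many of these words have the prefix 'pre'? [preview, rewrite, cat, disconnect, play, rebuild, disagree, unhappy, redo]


Checking each word for prefix 'pre':
  'preview' -> YES, starts with 'pre' (count: 1)
  'rewrite' -> no (count: 1)
  'cat' -> no (count: 1)
  'disconnect' -> no (count: 1)
  'play' -> no (count: 1)
  'rebuild' -> no (count: 1)
  'disagree' -> no (count: 1)
  'unhappy' -> no (count: 1)
  'redo' -> no (count: 1)
Total with prefix 'pre': 1

1


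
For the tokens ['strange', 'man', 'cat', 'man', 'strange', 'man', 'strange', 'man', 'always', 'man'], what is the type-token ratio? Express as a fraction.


Tokens: 10
Unique types: ('always', 'cat', 'man', 'strange') = 4
TTR = 4/10
Simplify: divide both by 2 -> 2/5
TTR = 2/5

2/5


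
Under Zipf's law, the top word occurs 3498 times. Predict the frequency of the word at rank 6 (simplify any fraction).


Zipf's law: freq(rank) = f1 / rank
f1 = 3498, rank = 6
freq = 3498 / 6
= 583

583


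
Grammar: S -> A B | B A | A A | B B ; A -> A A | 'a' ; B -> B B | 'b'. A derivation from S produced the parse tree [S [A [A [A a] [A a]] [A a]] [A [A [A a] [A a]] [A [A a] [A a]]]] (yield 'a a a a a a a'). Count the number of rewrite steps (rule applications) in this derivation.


Every bracketed nonterminal node [X ...] in the tree is produced by exactly one rule application.
Reading the tree off as a leftmost derivation:
  Step 1: S  =>  A A   (applied S -> A A)
  Step 2: A A  =>  A A A   (applied A -> A A)
  Step 3: A A A  =>  A A A A   (applied A -> A A)
  Step 4: A A A A  =>  a A A A   (applied A -> a)
  Step 5: a A A A  =>  a a A A   (applied A -> a)
  Step 6: a a A A  =>  a a a A   (applied A -> a)
  Step 7: a a a A  =>  a a a A A   (applied A -> A A)
  Step 8: a a a A A  =>  a a a A A A   (applied A -> A A)
  Step 9: a a a A A A  =>  a a a a A A   (applied A -> a)
  Step 10: a a a a A A  =>  a a a a a A   (applied A -> a)
  Step 11: a a a a a A  =>  a a a a a A A   (applied A -> A A)
  Step 12: a a a a a A A  =>  a a a a a a A   (applied A -> a)
  Step 13: a a a a a a A  =>  a a a a a a a   (applied A -> a)
Final yield: a a a a a a a
Total rewrite steps: 13

13


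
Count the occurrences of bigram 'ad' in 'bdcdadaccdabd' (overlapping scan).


Scanning 'bdcdadaccdabd' for bigram 'ad':
  Position 0: 'bd' -> no
  Position 1: 'dc' -> no
  Position 2: 'cd' -> no
  Position 3: 'da' -> no
  Position 4: 'ad' -> MATCH
  Position 5: 'da' -> no
  Position 6: 'ac' -> no
  Position 7: 'cc' -> no
  Position 8: 'cd' -> no
  Position 9: 'da' -> no
  Position 10: 'ab' -> no
  Position 11: 'bd' -> no
Total matches: 1

1


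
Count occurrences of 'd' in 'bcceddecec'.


Scanning 'bcceddecec' for 'd':
  Position 4: 'd' -> MATCH (count: 1)
  Position 5: 'd' -> MATCH (count: 2)
Total occurrences of 'd': 2

2


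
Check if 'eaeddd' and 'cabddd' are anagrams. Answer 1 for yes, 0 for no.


Sort characters of 'eaeddd': 'adddee'
Sort characters of 'cabddd': 'abcddd'
Sorted forms differ -> they are NOT anagrams
Result: 0

0


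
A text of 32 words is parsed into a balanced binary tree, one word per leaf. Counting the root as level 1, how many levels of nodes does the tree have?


In a balanced binary tree with n leaves the deepest leaf is ceil(log2(n)) edges below the root,
so counting node levels inclusive of root and leaves gives ceil(log2(n)) + 1 levels.
log2(32) = 5.0000
ceil(5.0000) = 5
levels = 5 + 1 = 6

6


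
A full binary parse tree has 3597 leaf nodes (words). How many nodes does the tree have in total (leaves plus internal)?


Leaf nodes (terminals): 3597
Internal nodes = n - 1 = 3597 - 1 = 3596
Total = leaves + internal = 3597 + 3596 = 7193

7193


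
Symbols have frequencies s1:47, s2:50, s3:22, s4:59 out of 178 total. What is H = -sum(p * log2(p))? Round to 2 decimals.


Computing entropy H = -sum(p_i * log2(p_i)):
  s1: p = 47/178 = 0.2640, -p*log2(p) = 0.5073
  s2: p = 50/178 = 0.2809, -p*log2(p) = 0.5146
  s3: p = 22/178 = 0.1236, -p*log2(p) = 0.3728
  s4: p = 59/178 = 0.3315, -p*log2(p) = 0.5280
H = sum of terms = 1.9227
Rounded to 2 decimals: 1.92

1.92


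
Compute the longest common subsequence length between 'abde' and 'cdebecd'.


DP table for LCS of 'abde' and 'cdebecd':
       c  d  e  b  e  c  d
    0  0  0  0  0  0  0  0
  a 0  0  0  0  0  0  0  0
  b 0  0  0  0  1  1  1  1
  d 0  0  1  1  1  1  1  2
  e 0  0  1  2  2  2  2  2
LCS: 'bd'
LCS length = 2

2


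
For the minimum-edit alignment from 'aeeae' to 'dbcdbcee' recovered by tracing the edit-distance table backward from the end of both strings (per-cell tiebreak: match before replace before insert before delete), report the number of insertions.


Edit distance = 7. Backtracking from cell (5, 8) with preference match > replace > insert > delete,
then listing the resulting alignment 'aeeae' -> 'dbcdbcee' left to right:
  Step 1: insert 'd' [insertion #1]
  Step 2: insert 'b' [insertion #2]
  Step 3: insert 'c' [insertion #3]
  Step 4: replace a->d
  Step 5: replace e->b
  Step 6: replace e->c
  Step 7: replace a->e
  Step 8: keep 'e'
Total insertions: 3

3


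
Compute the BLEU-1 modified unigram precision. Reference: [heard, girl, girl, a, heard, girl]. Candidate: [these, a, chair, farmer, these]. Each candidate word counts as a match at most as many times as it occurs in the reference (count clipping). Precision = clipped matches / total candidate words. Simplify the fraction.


Reference word counts: {'a': 1, 'girl': 3, 'heard': 2}
Checking each candidate word (with clipping):
  'these' -> not in reference -> no match (matches: 0)
  'a' -> in reference (ref count 1, used 1/1) -> match (matches: 1)
  'chair' -> not in reference -> no match (matches: 1)
  'farmer' -> not in reference -> no match (matches: 1)
  'these' -> not in reference -> no match (matches: 1)
Clipped matches: 1, Candidate length: 5
Precision = 1/5

1/5


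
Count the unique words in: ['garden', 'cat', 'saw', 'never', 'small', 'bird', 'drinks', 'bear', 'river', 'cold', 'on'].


Listing all tokens and tracking unique types:
  Token 1: 'garden' -> NEW (unique so far: 1)
  Token 2: 'cat' -> NEW (unique so far: 2)
  Token 3: 'saw' -> NEW (unique so far: 3)
  Token 4: 'never' -> NEW (unique so far: 4)
  Token 5: 'small' -> NEW (unique so far: 5)
  Token 6: 'bird' -> NEW (unique so far: 6)
  Token 7: 'drinks' -> NEW (unique so far: 7)
  Token 8: 'bear' -> NEW (unique so far: 8)
  Token 9: 'river' -> NEW (unique so far: 9)
  Token 10: 'cold' -> NEW (unique so far: 10)
  Token 11: 'on' -> NEW (unique so far: 11)
Unique types: ('bear', 'bird', 'cat', 'cold', 'drinks', 'garden', 'never', 'on', 'river', 'saw', 'small')
Vocabulary size: 11

11


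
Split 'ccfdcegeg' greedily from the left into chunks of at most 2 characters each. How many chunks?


'ccfdcegeg' has 9 characters.
Chunking with max size 2:
  Chunk 1: 'cc' (positions 0-1)
  Chunk 2: 'fd' (positions 2-3)
  Chunk 3: 'ce' (positions 4-5)
  Chunk 4: 'ge' (positions 6-7)
  Chunk 5: 'g' (positions 8-8)
Total chunks: ceil(9 / 2) = 5

5


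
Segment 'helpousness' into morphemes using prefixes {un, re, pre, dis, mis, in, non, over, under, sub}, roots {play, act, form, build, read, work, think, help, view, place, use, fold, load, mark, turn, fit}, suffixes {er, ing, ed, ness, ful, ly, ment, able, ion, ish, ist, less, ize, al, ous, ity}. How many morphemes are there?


Segmenting 'helpousness' against the inventory:
  'help' -> root (morpheme 1)
  'ous' -> suffix (morpheme 2)
  'ness' -> suffix (morpheme 3)
Total morphemes: 3

3
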